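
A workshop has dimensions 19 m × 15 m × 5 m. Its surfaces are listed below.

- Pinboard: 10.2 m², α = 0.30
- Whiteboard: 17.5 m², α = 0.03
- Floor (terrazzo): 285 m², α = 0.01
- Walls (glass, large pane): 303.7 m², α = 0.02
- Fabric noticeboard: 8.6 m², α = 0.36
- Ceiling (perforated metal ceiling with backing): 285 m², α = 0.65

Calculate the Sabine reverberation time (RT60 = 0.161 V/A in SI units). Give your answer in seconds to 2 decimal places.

1.14 seconds

Summing Sᵢαᵢ: 3.060 + 0.525 + 2.850 + 6.074 + 3.096 + 185.250 → A = 200.855 sabins.
Room volume: 1425 m³.
T = 0.161 V/A = 0.161·1425/200.855 = 1.14 s.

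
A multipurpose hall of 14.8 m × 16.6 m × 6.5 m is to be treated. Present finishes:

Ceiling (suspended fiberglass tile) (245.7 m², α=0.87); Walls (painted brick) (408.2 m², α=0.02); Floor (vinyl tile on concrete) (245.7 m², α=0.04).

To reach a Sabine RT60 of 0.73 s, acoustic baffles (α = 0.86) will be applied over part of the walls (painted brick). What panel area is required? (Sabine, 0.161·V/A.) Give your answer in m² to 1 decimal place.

143.4

A₁ = Σ Sᵢαᵢ = 245.7·0.87 + 408.2·0.02 + 245.7·0.04 = 231.751 sabins.
Required A₂ = 0.161·1596.92/0.73 = 352.197 sabins.
ΔA needed = 352.197 − 231.751 = 120.446 sabins.
Each m² of panel replacing the walls (painted brick) adds (0.86 − 0.02) = 0.84 sabins.
Panel area = 120.446 / 0.84 = 143.4 m².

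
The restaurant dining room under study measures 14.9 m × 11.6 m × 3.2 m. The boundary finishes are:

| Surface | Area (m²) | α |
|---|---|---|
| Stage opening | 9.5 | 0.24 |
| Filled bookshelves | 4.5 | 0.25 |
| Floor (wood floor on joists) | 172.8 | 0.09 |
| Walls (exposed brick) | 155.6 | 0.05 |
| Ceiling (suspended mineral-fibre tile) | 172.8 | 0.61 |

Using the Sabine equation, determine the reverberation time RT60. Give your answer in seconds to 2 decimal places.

0.67 seconds

Equivalent absorption area: A = 9.5×0.24 + 4.5×0.25 + 172.8×0.09 + 155.6×0.05 + 172.8×0.61 = 132.145 m².
Volume V = 14.9 × 11.6 × 3.2 = 553.088 m³.
Sabine: RT60 = 0.161 × 553.088 / 132.145 = 0.67 s.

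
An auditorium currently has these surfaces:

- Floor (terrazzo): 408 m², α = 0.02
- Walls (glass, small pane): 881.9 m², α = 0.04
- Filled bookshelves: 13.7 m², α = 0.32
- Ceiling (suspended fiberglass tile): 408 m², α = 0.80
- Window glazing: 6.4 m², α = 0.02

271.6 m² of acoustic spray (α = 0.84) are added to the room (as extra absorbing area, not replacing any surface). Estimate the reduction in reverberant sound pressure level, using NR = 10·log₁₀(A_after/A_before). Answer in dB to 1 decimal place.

Equivalent absorption area: A_before = 408*0.02 + 881.9*0.04 + 13.7*0.32 + 408*0.80 + 6.4*0.02 = 374.348 m².
Added absorption = 271.6 × 0.84 = 228.144 sabins.
New total A_after = 602.492 sabins.
NR = 10·log₁₀(602.492/374.348) = 2.1 dB.

2.1 dB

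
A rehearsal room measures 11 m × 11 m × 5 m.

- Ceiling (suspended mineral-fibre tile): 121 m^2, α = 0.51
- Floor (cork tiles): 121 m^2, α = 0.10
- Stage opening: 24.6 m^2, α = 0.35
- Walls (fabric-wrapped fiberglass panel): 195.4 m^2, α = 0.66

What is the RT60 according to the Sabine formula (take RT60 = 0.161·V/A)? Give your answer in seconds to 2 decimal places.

0.46 seconds

Total absorption A = 121×0.51 + 121×0.10 + 24.6×0.35 + 195.4×0.66
  = 61.710 + 12.100 + 8.610 + 128.964 = 211.384 m^2 sabins.
Volume V = 11 × 11 × 5 = 605 m³.
RT60 = 0.161 · V / A = 0.161 × 605 / 211.384 = 0.46 s.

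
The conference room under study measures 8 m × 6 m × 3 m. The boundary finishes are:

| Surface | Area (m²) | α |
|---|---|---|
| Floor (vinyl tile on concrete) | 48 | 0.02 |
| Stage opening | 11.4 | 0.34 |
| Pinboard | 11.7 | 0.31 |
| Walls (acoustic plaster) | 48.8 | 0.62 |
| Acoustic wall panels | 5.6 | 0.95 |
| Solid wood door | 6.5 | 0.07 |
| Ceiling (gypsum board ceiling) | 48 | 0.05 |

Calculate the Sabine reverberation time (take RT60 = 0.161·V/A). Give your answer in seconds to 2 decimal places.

0.49 seconds

Total absorption A = 48×0.02 + 11.4×0.34 + 11.7×0.31 + 48.8×0.62 + 5.6×0.95 + 6.5×0.07 + 48×0.05
  = 0.960 + 3.876 + 3.627 + 30.256 + 5.320 + 0.455 + 2.400 = 46.894 m² sabins.
V = 8·6·3 = 144 m³.
RT60 = 0.161 · V / A = 0.161 × 144 / 46.894 = 0.49 s.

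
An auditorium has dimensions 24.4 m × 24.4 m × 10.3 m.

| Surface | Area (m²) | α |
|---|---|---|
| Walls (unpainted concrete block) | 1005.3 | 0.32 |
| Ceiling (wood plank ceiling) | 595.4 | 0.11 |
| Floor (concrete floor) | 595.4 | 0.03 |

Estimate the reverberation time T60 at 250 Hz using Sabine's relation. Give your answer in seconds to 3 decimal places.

Summing Sᵢαᵢ: 321.696 + 65.494 + 17.862 → A = 405.052 sabins.
Volume V = 24.4 × 24.4 × 10.3 = 6132.208 m³.
RT60 = 0.161 · V / A = 0.161 × 6132.208 / 405.052 = 2.437 s.

2.437 sec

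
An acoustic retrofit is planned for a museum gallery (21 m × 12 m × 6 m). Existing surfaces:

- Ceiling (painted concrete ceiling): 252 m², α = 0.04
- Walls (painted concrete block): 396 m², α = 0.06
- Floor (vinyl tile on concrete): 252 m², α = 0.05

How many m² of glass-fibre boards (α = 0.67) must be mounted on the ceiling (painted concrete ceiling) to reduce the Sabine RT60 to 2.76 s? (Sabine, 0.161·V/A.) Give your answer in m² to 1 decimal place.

Total absorption A₁ = 252·0.04 + 396·0.06 + 252·0.05
  = 10.080 + 23.760 + 12.600 = 46.440 m² sabins.
Required A₂ = 0.161·1512/2.76 = 88.200 sabins.
ΔA needed = 88.200 − 46.440 = 41.760 sabins.
Net gain per m²: Δα = 0.67 − 0.04 = 0.63.
Area = ΔA/Δα = 41.760/0.63 = 66.3 m².

66.3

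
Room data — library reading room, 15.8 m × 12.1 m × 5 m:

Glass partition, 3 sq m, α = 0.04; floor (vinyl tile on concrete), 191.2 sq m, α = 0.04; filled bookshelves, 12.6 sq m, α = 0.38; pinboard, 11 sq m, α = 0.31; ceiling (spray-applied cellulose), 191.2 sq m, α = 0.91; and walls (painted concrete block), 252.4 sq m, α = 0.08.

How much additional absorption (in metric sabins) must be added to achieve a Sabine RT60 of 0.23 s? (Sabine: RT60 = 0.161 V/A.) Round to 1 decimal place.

Total absorption A₁ = 3·0.04 + 191.2·0.04 + 12.6·0.38 + 11·0.31 + 191.2·0.91 + 252.4·0.08
  = 0.120 + 7.648 + 4.788 + 3.410 + 173.992 + 20.192 = 210.150 sq m sabins.
Target A₂ = 0.161·955.9/0.23 = 669.130 sabins (V = 955.9 m³).
Additional absorption ΔA = 669.130 − 210.150 = 459.0 sabins.

459.0 sabins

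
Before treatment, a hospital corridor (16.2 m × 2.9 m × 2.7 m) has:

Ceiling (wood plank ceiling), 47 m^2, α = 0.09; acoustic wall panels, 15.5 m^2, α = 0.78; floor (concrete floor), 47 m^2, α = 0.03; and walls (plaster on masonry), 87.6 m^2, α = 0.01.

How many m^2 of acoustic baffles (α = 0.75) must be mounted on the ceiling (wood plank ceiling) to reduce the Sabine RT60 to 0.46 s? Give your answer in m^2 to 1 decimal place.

Total absorption A₁ = 47·0.09 + 15.5·0.78 + 47·0.03 + 87.6·0.01
  = 4.230 + 12.090 + 1.410 + 0.876 = 18.606 m^2 sabins.
Required A₂ = 0.161·126.846/0.46 = 44.396 sabins.
Absorption to add: 44.396 − 18.606 = 25.790 sabins.
Net gain per m^2: Δα = 0.75 − 0.09 = 0.66.
Area = ΔA/Δα = 25.790/0.66 = 39.1 m^2.

39.1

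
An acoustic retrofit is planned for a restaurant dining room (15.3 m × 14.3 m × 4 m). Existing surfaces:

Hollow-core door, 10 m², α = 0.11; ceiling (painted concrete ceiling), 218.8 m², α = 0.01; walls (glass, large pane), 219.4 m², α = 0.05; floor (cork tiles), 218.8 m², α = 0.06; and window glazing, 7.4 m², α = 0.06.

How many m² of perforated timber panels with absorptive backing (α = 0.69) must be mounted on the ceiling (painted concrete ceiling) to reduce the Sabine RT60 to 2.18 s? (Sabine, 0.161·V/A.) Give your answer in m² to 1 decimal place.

Equivalent absorption area: A₁ = 10·0.11 + 218.8·0.01 + 219.4·0.05 + 218.8·0.06 + 7.4·0.06 = 27.830 m².
Required A₂ = 0.161·875.16/2.18 = 64.633 sabins.
Absorption to add: 64.633 − 27.830 = 36.803 sabins.
Each m² of panel replacing the ceiling (painted concrete ceiling) adds (0.69 − 0.01) = 0.68 sabins.
Area = ΔA/Δα = 36.803/0.68 = 54.1 m².

54.1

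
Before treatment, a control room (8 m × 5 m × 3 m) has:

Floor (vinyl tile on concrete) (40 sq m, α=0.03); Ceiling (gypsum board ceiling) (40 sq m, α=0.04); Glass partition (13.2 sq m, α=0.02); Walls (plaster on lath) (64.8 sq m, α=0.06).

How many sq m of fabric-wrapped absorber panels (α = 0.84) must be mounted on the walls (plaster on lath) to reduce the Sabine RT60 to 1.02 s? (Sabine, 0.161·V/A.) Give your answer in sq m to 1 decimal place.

15.4

Summing Sᵢαᵢ: 1.200 + 1.600 + 0.264 + 3.888 → A₁ = 6.952 sabins.
V = 120 m³. Target absorption A₂ = 0.161 × 120 / 1.02 = 18.941 sabins.
ΔA needed = 18.941 − 6.952 = 11.989 sabins.
Each sq m of panel replacing the walls (plaster on lath) adds (0.84 − 0.06) = 0.78 sabins.
Area = ΔA/Δα = 11.989/0.78 = 15.4 sq m.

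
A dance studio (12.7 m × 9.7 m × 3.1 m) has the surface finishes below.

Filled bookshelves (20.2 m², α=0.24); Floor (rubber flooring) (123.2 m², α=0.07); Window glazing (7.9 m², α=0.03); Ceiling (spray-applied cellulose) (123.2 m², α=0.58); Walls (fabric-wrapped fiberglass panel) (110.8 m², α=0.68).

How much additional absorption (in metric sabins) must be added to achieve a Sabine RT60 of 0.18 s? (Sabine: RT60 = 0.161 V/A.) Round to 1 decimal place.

181.1 sabins

Equivalent absorption area: A₁ = 20.2*0.24 + 123.2*0.07 + 7.9*0.03 + 123.2*0.58 + 110.8*0.68 = 160.509 m².
V = 381.889 m³. Required absorption A₂ = 0.161 × 381.889 / 0.18 = 341.578 sabins.
Additional absorption ΔA = 341.578 − 160.509 = 181.1 sabins.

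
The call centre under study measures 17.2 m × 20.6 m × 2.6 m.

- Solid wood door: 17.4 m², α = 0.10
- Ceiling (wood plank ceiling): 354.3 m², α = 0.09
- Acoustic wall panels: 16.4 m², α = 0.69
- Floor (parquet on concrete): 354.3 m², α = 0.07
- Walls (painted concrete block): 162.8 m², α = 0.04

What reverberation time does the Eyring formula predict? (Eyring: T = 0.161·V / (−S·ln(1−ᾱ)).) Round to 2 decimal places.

1.86 seconds

Total surface area S = 17.4 + 354.3 + 16.4 + 354.3 + 162.8 = 905.2 m².
Absorption A = 17.4·0.10 + 354.3·0.09 + 16.4·0.69 + 354.3·0.07 + 162.8·0.04 = 76.256 sabins.
ᾱ = 76.256 / 905.2 = 0.0842.
−S·ln(1−ᾱ) = −905.2 × ln(1 − 0.0842) = 79.619.
V = 17.2 × 20.6 × 2.6 = 921.232 m³.
RT60 = 0.161 × 921.232 / 79.619 = 1.86 s.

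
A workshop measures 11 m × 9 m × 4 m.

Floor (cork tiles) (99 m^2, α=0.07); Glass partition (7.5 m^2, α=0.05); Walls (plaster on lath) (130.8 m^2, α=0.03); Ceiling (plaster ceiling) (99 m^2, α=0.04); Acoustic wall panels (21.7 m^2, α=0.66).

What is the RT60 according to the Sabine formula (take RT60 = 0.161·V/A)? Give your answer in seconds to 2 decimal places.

Equivalent absorption area: A = 99×0.07 + 7.5×0.05 + 130.8×0.03 + 99×0.04 + 21.7×0.66 = 29.511 m^2.
Room volume: 396 m³.
RT60 = 0.161 · V / A = 0.161 × 396 / 29.511 = 2.16 s.

2.16 s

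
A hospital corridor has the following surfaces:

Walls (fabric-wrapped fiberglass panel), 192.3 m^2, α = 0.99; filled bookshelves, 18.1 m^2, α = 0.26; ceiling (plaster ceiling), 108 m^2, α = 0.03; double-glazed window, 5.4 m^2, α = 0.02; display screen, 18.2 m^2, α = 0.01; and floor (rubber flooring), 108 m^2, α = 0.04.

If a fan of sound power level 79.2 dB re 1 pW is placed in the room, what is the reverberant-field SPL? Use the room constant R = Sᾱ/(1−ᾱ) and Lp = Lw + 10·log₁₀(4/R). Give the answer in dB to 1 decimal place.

A = 202.933 sabins; S = 450.0 m^2.
ᾱ = 202.933/450.0 = 0.4510; R = Sᾱ/(1−ᾱ) = 202.933/(1−0.4510) = 369.641 m^2.
Lp = Lw + 10 log₁₀(4/R) = 79.2 -19.66 = 59.5 dB.

59.5 dB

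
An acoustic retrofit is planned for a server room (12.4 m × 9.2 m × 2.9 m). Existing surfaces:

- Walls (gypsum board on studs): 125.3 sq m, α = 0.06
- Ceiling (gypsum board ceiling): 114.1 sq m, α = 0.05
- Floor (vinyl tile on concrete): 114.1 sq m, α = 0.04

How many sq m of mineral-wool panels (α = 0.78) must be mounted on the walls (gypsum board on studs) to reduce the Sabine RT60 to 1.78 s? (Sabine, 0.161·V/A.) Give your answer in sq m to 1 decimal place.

Summing Sᵢαᵢ: 7.518 + 5.705 + 4.564 → A₁ = 17.787 sabins.
Required A₂ = 0.161·330.832/1.78 = 29.924 sabins.
Absorption to add: 29.924 − 17.787 = 12.137 sabins.
Each sq m of panel replacing the walls (gypsum board on studs) adds (0.78 − 0.06) = 0.72 sabins.
Area = ΔA/Δα = 12.137/0.72 = 16.9 sq m.

16.9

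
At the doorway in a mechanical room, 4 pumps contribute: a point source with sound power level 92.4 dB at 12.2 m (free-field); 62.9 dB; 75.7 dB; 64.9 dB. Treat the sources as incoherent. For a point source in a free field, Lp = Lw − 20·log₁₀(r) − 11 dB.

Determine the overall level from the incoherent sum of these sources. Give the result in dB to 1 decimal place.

Source at 12.2 m: Lp = 92.4 − 20·log₁₀(12.2) − 11 = 59.7 dB.
Converting to relative power and adding: 10^(59.7/10) + 10^(62.9/10) + 10^(75.7/10) + 10^(64.9/10) = 4.313e+07.
Combined level = 10 log₁₀(4.313e+07) = 76.3 dB.

76.3 dB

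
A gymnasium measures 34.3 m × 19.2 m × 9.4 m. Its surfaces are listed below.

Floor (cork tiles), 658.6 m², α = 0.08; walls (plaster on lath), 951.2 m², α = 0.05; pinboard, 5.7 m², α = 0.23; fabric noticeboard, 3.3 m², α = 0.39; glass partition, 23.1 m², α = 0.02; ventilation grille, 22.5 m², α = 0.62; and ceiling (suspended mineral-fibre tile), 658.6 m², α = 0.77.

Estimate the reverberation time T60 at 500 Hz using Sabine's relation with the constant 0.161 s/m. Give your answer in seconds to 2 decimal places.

Summing Sᵢαᵢ: 52.688 + 47.560 + 1.311 + 1.287 + 0.462 + 13.950 + 507.122 → A = 624.380 sabins.
Volume V = 34.3 × 19.2 × 9.4 = 6190.464 m³.
RT60 = 0.161 · V / A = 0.161 × 6190.464 / 624.380 = 1.60 s.

1.60 seconds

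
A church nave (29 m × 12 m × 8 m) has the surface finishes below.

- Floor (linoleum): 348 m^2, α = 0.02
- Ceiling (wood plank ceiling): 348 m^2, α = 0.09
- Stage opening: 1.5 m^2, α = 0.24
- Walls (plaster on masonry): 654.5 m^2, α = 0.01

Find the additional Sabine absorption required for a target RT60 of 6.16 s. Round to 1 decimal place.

Equivalent absorption area: A₁ = 348·0.02 + 348·0.09 + 1.5·0.24 + 654.5·0.01 = 45.185 m^2.
V = 2784 m³. Required absorption A₂ = 0.161 × 2784 / 6.16 = 72.764 sabins.
Shortfall: 72.764 − 45.185 = 27.6 sabins.

27.6 sabins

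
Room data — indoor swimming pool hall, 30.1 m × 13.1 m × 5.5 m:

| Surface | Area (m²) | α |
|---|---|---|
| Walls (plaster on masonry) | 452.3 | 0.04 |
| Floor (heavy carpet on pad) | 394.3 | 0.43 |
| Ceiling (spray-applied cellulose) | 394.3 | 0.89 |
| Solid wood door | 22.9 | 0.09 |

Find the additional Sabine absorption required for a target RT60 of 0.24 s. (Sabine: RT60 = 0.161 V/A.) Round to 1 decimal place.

Equivalent absorption area: A₁ = 452.3×0.04 + 394.3×0.43 + 394.3×0.89 + 22.9×0.09 = 540.629 m².
Target A₂ = 0.161·2168.705/0.24 = 1454.840 sabins (V = 2168.705 m³).
ΔA = A₂ − A₁ = 1454.840 − 540.629 = 914.2 sabins.

914.2 sabins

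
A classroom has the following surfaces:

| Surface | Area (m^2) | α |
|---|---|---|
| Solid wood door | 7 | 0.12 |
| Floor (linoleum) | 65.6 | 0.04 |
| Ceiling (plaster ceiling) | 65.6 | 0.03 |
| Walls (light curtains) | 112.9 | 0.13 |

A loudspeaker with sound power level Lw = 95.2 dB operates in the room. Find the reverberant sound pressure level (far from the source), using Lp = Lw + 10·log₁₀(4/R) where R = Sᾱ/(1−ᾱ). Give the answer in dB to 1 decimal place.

87.8 dB

Σ(Sᵢαᵢ) = 7×0.12 + 65.6×0.04 + 65.6×0.03 + 112.9×0.13 = 20.109; total area S = 251.1 m^2.
ᾱ = 0.0801, so room constant R = A/(1−ᾱ) = 21.860 m^2.
Lp = 95.2 + 10·log₁₀(4/21.860) = 95.2 + (-7.38) = 87.8 dB.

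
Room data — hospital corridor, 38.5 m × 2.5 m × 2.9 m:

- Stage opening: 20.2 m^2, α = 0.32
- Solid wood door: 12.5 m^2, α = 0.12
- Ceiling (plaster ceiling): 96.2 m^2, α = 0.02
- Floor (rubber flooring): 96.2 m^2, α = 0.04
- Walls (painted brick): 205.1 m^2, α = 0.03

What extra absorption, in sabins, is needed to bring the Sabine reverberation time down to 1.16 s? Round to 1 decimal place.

Summing Sᵢαᵢ: 6.464 + 1.500 + 1.924 + 3.848 + 6.153 → A₁ = 19.889 sabins.
Target A₂ = 0.161·279.125/1.16 = 38.741 sabins (V = 279.125 m³).
ΔA = A₂ − A₁ = 38.741 − 19.889 = 18.9 sabins.

18.9 sabins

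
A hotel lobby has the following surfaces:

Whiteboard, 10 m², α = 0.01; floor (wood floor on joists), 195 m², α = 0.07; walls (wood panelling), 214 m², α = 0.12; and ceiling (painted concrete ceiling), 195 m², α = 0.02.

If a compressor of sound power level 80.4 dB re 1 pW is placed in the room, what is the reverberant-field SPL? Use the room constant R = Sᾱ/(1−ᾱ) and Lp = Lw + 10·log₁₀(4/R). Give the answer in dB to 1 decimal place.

A = 43.330 sabins; S = 614.0 m².
ᾱ = 43.330/614.0 = 0.0706; R = Sᾱ/(1−ᾱ) = 43.330/(1−0.0706) = 46.621 m².
Lp = Lw + 10 log₁₀(4/R) = 80.4 -10.67 = 69.7 dB.

69.7 dB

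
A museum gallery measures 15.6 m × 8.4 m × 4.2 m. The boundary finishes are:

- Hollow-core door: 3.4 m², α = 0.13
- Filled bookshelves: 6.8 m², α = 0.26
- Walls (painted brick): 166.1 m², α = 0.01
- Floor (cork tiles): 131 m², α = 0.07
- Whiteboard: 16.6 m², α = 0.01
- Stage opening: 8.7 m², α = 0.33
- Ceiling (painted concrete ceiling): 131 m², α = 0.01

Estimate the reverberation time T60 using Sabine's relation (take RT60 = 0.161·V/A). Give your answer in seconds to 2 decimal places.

Total absorption A = 3.4·0.13 + 6.8·0.26 + 166.1·0.01 + 131·0.07 + 16.6·0.01 + 8.7·0.33 + 131·0.01
  = 0.442 + 1.768 + 1.661 + 9.170 + 0.166 + 2.871 + 1.310 = 17.388 m² sabins.
Volume V = 15.6 × 8.4 × 4.2 = 550.368 m³.
T = 0.161 V/A = 0.161·550.368/17.388 = 5.10 s.

5.10 sec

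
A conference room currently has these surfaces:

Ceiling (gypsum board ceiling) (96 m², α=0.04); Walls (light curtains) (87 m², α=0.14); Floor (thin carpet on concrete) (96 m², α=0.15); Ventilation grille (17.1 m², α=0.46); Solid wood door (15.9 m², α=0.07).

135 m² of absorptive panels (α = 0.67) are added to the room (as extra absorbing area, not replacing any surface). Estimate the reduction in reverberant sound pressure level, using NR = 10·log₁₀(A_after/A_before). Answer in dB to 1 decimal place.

5.2 dB

Summing Sᵢαᵢ: 3.840 + 12.180 + 14.400 + 7.866 + 1.113 → A_before = 39.399 sabins.
Treatment contributes 135·0.67 = 90.450 sabins.
A_after = 39.399 + 90.450 = 129.849 sabins.
Reduction = 10 log₁₀(A_after/A_before) = 10 log₁₀(3.2957) = 5.2 dB.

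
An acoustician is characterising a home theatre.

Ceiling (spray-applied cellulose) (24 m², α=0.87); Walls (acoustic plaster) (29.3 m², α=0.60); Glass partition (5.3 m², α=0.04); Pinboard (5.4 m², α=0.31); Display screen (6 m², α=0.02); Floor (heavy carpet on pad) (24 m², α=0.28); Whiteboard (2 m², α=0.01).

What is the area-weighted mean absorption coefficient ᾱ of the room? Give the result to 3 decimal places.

0.492

Total surface area S = 96.0 m².
Σ(Sᵢαᵢ) = 24·0.87 + 29.3·0.60 + 5.3·0.04 + 5.4·0.31 + 6·0.02 + 24·0.28 + 2·0.01 = 47.206.
ᾱ = 47.206 / 96.0 = 0.492.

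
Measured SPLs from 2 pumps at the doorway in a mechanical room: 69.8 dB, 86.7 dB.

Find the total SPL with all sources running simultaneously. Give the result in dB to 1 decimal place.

86.8 dB

Converting to relative power and adding: 10^(69.8/10) + 10^(86.7/10) = 4.773e+08.
L_total = 10·log₁₀(4.773e+08) = 86.8 dB.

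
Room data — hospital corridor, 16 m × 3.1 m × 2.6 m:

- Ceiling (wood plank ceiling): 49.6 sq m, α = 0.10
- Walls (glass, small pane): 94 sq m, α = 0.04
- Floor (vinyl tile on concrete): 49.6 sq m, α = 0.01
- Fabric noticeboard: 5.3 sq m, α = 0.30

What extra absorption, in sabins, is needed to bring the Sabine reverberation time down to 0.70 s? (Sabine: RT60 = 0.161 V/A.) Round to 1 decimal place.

A₁ = Σ Sᵢαᵢ = 49.6×0.10 + 94×0.04 + 49.6×0.01 + 5.3×0.30 = 10.806 sabins.
For T = 0.70 s, need A₂ = 0.161·V/T = 0.161·128.96/0.70 = 29.661 sabins.
Shortfall: 29.661 − 10.806 = 18.9 sabins.

18.9 sabins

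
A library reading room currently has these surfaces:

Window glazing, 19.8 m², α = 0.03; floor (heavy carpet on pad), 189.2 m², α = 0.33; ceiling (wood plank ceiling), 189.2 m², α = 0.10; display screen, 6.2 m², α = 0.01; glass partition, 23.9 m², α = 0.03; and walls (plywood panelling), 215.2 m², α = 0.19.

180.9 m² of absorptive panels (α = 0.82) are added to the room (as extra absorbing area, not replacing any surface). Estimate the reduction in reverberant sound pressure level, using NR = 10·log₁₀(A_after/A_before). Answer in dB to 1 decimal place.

3.4 dB

Summing Sᵢαᵢ: 0.594 + 62.436 + 18.920 + 0.062 + 0.717 + 40.888 → A_before = 123.617 sabins.
Treatment contributes 180.9·0.82 = 148.338 sabins.
A_after = 123.617 + 148.338 = 271.955 sabins.
NR = 10·log₁₀(271.955/123.617) = 3.4 dB.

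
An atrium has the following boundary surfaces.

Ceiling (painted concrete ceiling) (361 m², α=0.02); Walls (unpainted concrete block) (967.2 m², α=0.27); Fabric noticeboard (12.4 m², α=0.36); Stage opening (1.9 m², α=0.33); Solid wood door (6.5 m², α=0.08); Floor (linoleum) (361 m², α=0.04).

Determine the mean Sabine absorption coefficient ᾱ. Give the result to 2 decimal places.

0.17

Total surface area S = 1710.0 m².
Σ(Sᵢαᵢ) = 361·0.02 + 967.2·0.27 + 12.4·0.36 + 1.9·0.33 + 6.5·0.08 + 361·0.04 = 288.415.
ᾱ = 288.415 / 1710.0 = 0.17.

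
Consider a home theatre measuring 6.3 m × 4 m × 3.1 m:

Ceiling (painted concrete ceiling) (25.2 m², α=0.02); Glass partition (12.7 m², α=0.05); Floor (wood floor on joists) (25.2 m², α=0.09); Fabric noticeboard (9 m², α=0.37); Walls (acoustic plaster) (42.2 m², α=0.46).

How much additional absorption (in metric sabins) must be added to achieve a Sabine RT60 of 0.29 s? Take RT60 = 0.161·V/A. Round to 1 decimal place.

Summing Sᵢαᵢ: 0.504 + 0.635 + 2.268 + 3.330 + 19.412 → A₁ = 26.149 sabins.
Target A₂ = 0.161·78.12/0.29 = 43.370 sabins (V = 78.12 m³).
Shortfall: 43.370 − 26.149 = 17.2 sabins.

17.2 sabins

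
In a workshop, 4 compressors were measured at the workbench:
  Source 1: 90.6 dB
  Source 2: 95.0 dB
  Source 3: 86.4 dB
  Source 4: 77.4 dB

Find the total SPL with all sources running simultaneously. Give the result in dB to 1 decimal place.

96.8 dB

Σ 10^(Lᵢ/10) = 4.802e+09.
Back to dB: 10·log₁₀ Σ = 96.8 dB.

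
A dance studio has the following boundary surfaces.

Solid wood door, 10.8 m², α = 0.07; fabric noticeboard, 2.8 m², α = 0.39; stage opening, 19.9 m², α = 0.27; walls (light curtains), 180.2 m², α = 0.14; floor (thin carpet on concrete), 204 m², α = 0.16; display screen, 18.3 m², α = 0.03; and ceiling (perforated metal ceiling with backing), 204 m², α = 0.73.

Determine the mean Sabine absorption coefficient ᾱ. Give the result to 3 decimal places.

0.335

Total surface area S = 640.0 m².
Weighted sum Σ Sα = 214.558.
ᾱ = A/S = 0.335.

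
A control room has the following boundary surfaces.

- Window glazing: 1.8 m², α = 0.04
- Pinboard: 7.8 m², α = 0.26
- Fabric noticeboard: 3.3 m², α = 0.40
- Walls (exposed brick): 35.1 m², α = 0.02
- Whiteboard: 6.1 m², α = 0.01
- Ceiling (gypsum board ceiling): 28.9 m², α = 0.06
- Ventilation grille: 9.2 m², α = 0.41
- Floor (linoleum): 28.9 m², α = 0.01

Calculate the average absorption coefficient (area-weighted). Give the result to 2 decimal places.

Total surface area S = 121.1 m².
Σ(Sᵢαᵢ) = 1.8·0.04 + 7.8·0.26 + 3.3·0.40 + 35.1·0.02 + 6.1·0.01 + 28.9·0.06 + 9.2·0.41 + 28.9·0.01 = 9.978.
ᾱ = A/S = 0.08.

0.08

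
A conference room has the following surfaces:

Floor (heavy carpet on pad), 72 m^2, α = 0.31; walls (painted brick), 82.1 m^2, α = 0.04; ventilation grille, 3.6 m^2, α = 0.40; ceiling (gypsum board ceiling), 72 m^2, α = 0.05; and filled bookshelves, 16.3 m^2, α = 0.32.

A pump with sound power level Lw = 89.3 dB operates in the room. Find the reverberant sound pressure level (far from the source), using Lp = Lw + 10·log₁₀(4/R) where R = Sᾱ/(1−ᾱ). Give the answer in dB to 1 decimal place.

79.1 dB

A = 35.860 sabins; S = 246.0 m^2.
ᾱ = 35.860/246.0 = 0.1458; R = Sᾱ/(1−ᾱ) = 35.860/(1−0.1458) = 41.981 m^2.
Lp = 89.3 + 10·log₁₀(4/41.981) = 89.3 + (-10.21) = 79.1 dB.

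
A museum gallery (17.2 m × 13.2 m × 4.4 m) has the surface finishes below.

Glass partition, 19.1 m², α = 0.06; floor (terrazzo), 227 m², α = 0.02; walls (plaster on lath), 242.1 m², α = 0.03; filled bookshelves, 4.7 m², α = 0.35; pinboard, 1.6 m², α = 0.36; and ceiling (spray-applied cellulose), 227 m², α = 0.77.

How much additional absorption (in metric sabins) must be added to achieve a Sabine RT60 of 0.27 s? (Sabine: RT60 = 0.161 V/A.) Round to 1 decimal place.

405.7 sabins

Total absorption A₁ = 19.1·0.06 + 227·0.02 + 242.1·0.03 + 4.7·0.35 + 1.6·0.36 + 227·0.77
  = 1.146 + 4.540 + 7.263 + 1.645 + 0.576 + 174.790 = 189.960 m² sabins.
Target A₂ = 0.161·998.976/0.27 = 595.686 sabins (V = 998.976 m³).
Shortfall: 595.686 − 189.960 = 405.7 sabins.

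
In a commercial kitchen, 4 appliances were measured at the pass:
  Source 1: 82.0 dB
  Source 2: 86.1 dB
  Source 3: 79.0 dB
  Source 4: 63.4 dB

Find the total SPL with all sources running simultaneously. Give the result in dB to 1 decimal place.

Σ 10^(Lᵢ/10) = 6.475e+08.
Back to dB: 10·log₁₀ Σ = 88.1 dB.

88.1 dB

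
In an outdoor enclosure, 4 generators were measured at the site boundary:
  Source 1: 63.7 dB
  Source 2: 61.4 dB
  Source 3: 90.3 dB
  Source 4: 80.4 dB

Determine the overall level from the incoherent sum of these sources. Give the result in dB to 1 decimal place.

Σ 10^(Lᵢ/10) = 1.185e+09.
L_total = 10·log₁₀(1.185e+09) = 90.7 dB.

90.7 dB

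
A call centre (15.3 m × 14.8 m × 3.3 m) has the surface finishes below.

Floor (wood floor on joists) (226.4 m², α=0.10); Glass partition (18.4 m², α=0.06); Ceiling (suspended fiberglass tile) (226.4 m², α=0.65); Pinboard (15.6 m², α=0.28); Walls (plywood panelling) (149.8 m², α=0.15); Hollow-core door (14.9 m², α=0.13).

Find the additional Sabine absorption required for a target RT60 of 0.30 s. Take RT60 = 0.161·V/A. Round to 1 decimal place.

Equivalent absorption area: A₁ = 226.4×0.10 + 18.4×0.06 + 226.4×0.65 + 15.6×0.28 + 149.8×0.15 + 14.9×0.13 = 199.679 m².
For T = 0.30 s, need A₂ = 0.161·V/T = 0.161·747.252/0.30 = 401.025 sabins.
ΔA = A₂ − A₁ = 401.025 − 199.679 = 201.3 sabins.

201.3 sabins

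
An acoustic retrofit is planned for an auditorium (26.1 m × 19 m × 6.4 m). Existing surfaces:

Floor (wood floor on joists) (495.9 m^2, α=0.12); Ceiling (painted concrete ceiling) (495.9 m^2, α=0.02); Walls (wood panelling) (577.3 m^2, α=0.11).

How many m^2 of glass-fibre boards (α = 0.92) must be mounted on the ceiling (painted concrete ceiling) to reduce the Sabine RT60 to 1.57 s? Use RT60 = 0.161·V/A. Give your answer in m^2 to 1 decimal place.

A₁ = Σ Sᵢαᵢ = 495.9*0.12 + 495.9*0.02 + 577.3*0.11 = 132.929 sabins.
V = 3173.76 m³. Target absorption A₂ = 0.161 × 3173.76 / 1.57 = 325.462 sabins.
Absorption to add: 325.462 − 132.929 = 192.533 sabins.
Net gain per m^2: Δα = 0.92 − 0.02 = 0.90.
Panel area = 192.533 / 0.90 = 213.9 m^2.

213.9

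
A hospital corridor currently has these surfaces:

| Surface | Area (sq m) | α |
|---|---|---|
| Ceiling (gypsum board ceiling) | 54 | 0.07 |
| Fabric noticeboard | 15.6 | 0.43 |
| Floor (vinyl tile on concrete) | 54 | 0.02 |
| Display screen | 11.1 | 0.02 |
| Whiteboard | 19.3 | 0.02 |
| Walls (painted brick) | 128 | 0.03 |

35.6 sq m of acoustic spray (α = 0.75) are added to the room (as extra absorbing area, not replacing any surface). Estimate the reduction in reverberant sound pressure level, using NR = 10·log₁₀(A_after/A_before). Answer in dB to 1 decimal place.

4.3 dB

Equivalent absorption area: A_before = 54·0.07 + 15.6·0.43 + 54·0.02 + 11.1·0.02 + 19.3·0.02 + 128·0.03 = 16.016 sq m.
Added absorption = 35.6 × 0.75 = 26.700 sabins.
A_after = 16.016 + 26.700 = 42.716 sabins.
NR = 10·log₁₀(42.716/16.016) = 4.3 dB.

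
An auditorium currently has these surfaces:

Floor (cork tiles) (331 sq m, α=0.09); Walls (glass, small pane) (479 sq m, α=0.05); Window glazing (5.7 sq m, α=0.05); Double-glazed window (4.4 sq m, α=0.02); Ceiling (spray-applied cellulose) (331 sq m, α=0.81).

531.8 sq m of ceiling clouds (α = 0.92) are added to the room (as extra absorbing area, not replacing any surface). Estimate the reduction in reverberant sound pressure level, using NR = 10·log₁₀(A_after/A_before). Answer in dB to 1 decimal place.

4.0 dB

A_before = Σ Sᵢαᵢ = 331×0.09 + 479×0.05 + 5.7×0.05 + 4.4×0.02 + 331×0.81 = 322.223 sabins.
Added absorption = 531.8 × 0.92 = 489.256 sabins.
A_after = 322.223 + 489.256 = 811.479 sabins.
Reduction = 10 log₁₀(A_after/A_before) = 10 log₁₀(2.5184) = 4.0 dB.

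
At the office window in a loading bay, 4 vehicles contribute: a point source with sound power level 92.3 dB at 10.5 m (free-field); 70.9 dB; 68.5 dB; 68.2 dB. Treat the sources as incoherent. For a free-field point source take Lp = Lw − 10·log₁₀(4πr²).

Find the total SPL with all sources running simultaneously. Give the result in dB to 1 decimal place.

74.3 dB

Source at 10.5 m: Lp = 92.3 − 10·log₁₀(4π·10.5²) = 92.3 − 10·log₁₀(1385.442) = 60.9 dB.
Sum in the linear (power) domain: Σ 10^(Lᵢ/10) = 10^(60.9/10) + 10^(70.9/10) + 10^(68.5/10) + 10^(68.2/10) = 2.722e+07.
Combined level = 10 log₁₀(2.722e+07) = 74.3 dB.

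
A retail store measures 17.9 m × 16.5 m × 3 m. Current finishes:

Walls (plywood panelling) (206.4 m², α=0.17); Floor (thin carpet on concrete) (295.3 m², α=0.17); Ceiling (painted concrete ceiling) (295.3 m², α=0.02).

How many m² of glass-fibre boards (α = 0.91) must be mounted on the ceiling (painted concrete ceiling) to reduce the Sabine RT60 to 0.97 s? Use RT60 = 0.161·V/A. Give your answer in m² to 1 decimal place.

62.8

Equivalent absorption area: A₁ = 206.4·0.17 + 295.3·0.17 + 295.3·0.02 = 91.195 m².
Required A₂ = 0.161·886.05/0.97 = 147.066 sabins.
ΔA needed = 147.066 − 91.195 = 55.871 sabins.
Each m² of panel replacing the ceiling (painted concrete ceiling) adds (0.91 − 0.02) = 0.89 sabins.
Panel area = 55.871 / 0.89 = 62.8 m².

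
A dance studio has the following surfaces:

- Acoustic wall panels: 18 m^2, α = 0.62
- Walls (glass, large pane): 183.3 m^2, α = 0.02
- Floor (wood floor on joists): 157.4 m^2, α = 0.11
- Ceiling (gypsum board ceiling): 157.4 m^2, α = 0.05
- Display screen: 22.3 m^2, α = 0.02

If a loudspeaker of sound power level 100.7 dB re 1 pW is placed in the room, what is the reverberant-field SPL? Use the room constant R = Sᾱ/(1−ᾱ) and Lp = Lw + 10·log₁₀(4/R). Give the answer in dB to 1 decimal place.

Σ(Sᵢαᵢ) = 18×0.62 + 183.3×0.02 + 157.4×0.11 + 157.4×0.05 + 22.3×0.02 = 40.456; total area S = 538.4 m^2.
ᾱ = 40.456/538.4 = 0.0751; R = Sᾱ/(1−ᾱ) = 40.456/(1−0.0751) = 43.741 m^2.
Lp = Lw + 10 log₁₀(4/R) = 100.7 -10.39 = 90.3 dB.

90.3 dB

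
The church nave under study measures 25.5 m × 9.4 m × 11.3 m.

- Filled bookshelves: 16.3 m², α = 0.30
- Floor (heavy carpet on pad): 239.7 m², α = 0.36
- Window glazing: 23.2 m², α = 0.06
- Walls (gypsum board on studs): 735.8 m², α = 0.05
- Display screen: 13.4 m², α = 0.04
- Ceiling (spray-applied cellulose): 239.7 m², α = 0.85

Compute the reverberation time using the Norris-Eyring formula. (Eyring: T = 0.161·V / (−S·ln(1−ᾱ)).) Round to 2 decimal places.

S = Σ Sᵢ = 1268.1 m².
Absorption A = 16.3×0.30 + 239.7×0.36 + 23.2×0.06 + 735.8×0.05 + 13.4×0.04 + 239.7×0.85 = 333.645 sabins.
ᾱ = 333.645 / 1268.1 = 0.2631.
Eyring denominator: −S ln(1−ᾱ) = 387.155.
V = 25.5 × 9.4 × 11.3 = 2708.61 m³.
T = 0.161·V/[−S·ln(1−ᾱ)] = 0.161·2708.61/387.155 = 1.13 s.

1.13 seconds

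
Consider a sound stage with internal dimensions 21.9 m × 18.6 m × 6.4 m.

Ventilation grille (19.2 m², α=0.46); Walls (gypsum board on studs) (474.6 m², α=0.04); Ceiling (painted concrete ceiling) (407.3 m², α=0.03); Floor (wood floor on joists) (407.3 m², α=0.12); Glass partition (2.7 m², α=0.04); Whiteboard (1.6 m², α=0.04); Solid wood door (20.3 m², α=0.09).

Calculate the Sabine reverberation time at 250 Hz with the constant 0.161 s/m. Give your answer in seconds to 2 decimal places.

4.62 seconds

Total absorption A = 19.2×0.46 + 474.6×0.04 + 407.3×0.03 + 407.3×0.12 + 2.7×0.04 + 1.6×0.04 + 20.3×0.09
  = 8.832 + 18.984 + 12.219 + 48.876 + 0.108 + 0.064 + 1.827 = 90.910 m² sabins.
Room volume: 2606.976 m³.
T = 0.161 V/A = 0.161·2606.976/90.910 = 4.62 s.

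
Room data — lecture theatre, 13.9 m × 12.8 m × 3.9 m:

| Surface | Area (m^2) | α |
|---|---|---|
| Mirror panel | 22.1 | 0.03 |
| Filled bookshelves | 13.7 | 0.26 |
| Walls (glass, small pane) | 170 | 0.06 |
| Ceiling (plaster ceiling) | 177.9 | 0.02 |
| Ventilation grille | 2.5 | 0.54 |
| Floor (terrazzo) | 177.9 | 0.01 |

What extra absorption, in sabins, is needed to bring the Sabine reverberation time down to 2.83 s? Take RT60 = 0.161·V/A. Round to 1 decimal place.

A₁ = Σ Sᵢαᵢ = 22.1*0.03 + 13.7*0.26 + 170*0.06 + 177.9*0.02 + 2.5*0.54 + 177.9*0.01 = 21.112 sabins.
Target A₂ = 0.161·693.888/2.83 = 39.476 sabins (V = 693.888 m³).
ΔA = A₂ − A₁ = 39.476 − 21.112 = 18.4 sabins.

18.4 sabins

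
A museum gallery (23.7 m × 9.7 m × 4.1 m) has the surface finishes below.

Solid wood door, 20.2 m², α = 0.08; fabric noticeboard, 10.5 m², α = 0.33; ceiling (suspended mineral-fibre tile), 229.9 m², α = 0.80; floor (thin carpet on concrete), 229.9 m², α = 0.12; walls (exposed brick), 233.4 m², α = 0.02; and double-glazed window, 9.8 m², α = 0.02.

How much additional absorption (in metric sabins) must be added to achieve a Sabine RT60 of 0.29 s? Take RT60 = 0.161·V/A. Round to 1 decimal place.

Equivalent absorption area: A₁ = 20.2×0.08 + 10.5×0.33 + 229.9×0.80 + 229.9×0.12 + 233.4×0.02 + 9.8×0.02 = 221.453 m².
Target A₂ = 0.161·942.549/0.29 = 523.277 sabins (V = 942.549 m³).
Shortfall: 523.277 − 221.453 = 301.8 sabins.

301.8 sabins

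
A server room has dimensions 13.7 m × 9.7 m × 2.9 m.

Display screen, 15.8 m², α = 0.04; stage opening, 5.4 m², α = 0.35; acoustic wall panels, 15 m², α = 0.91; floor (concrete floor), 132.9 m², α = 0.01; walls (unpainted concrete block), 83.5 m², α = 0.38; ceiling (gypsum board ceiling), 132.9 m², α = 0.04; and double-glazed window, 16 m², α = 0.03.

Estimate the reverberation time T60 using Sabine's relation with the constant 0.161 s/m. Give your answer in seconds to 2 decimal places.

Summing Sᵢαᵢ: 0.632 + 1.890 + 13.650 + 1.329 + 31.730 + 5.316 + 0.480 → A = 55.027 sabins.
Volume V = 13.7 × 9.7 × 2.9 = 385.381 m³.
RT60 = 0.161 · V / A = 0.161 × 385.381 / 55.027 = 1.13 s.

1.13 s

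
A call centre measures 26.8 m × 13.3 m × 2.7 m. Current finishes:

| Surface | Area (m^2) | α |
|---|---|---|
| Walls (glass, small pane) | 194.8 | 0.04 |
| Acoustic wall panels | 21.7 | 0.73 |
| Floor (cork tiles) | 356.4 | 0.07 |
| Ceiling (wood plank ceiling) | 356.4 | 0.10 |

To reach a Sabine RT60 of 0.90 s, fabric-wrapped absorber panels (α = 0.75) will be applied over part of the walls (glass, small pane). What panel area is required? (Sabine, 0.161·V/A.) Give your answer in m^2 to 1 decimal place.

123.9

Summing Sᵢαᵢ: 7.792 + 15.841 + 24.948 + 35.640 → A₁ = 84.221 sabins.
V = 962.388 m³. Target absorption A₂ = 0.161 × 962.388 / 0.90 = 172.161 sabins.
ΔA needed = 172.161 − 84.221 = 87.940 sabins.
Net gain per m^2: Δα = 0.75 − 0.04 = 0.71.
Area = ΔA/Δα = 87.940/0.71 = 123.9 m^2.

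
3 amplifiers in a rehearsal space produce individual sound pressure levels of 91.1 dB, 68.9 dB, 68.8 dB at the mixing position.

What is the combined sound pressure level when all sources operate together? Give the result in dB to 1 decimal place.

91.2 dB

Σ 10^(Lᵢ/10) = 1.304e+09.
Back to dB: 10·log₁₀ Σ = 91.2 dB.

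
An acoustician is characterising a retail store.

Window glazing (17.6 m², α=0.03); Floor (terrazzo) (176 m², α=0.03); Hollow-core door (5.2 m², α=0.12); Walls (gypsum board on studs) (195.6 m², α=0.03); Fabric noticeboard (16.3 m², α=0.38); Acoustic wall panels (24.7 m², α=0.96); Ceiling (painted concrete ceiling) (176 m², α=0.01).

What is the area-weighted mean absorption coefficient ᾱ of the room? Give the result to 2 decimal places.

0.07

S = Σ Sᵢ = 17.6 + 176 + 5.2 + 195.6 + 16.3 + 24.7 + 176 = 611.4 m².
A = 17.6×0.03 + 176×0.03 + 5.2×0.12 + 195.6×0.03 + 16.3×0.38 + 24.7×0.96 + 176×0.01 = 43.966 sabins.
ᾱ = A/S = 0.07.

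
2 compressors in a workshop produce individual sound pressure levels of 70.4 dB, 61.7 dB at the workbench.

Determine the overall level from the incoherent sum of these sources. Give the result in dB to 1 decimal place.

70.9 dB

Converting to relative power and adding: 10^(70.4/10) + 10^(61.7/10) = 1.244e+07.
Combined level = 10 log₁₀(1.244e+07) = 70.9 dB.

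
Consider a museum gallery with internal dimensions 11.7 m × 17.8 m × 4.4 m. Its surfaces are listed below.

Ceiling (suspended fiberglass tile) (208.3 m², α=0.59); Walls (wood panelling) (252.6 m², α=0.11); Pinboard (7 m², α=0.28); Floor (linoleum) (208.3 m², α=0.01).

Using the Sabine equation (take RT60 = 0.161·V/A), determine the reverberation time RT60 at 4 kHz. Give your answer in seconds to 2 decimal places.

Equivalent absorption area: A = 208.3·0.59 + 252.6·0.11 + 7·0.28 + 208.3·0.01 = 154.726 m².
Volume V = 11.7 × 17.8 × 4.4 = 916.344 m³.
RT60 = 0.161 · V / A = 0.161 × 916.344 / 154.726 = 0.95 s.

0.95 s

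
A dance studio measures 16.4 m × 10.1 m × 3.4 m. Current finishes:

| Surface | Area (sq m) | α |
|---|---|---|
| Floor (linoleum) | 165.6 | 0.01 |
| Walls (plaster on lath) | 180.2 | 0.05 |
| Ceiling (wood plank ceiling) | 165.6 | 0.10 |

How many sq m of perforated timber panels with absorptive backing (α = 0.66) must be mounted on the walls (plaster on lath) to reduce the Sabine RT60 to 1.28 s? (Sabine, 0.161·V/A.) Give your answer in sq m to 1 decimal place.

71.5

A₁ = Σ Sᵢαᵢ = 165.6*0.01 + 180.2*0.05 + 165.6*0.10 = 27.226 sabins.
Required A₂ = 0.161·563.176/1.28 = 70.837 sabins.
ΔA needed = 70.837 − 27.226 = 43.611 sabins.
Each sq m of panel replacing the walls (plaster on lath) adds (0.66 − 0.05) = 0.61 sabins.
Panel area = 43.611 / 0.61 = 71.5 sq m.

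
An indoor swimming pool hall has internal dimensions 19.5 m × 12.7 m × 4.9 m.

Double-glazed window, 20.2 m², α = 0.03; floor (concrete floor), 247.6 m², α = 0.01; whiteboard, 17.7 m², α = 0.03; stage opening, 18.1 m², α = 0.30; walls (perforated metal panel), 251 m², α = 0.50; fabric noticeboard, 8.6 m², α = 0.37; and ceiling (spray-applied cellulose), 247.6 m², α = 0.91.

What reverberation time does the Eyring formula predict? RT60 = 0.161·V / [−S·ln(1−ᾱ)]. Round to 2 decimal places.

0.41 s

Total surface area S = 20.2 + 247.6 + 17.7 + 18.1 + 251 + 8.6 + 247.6 = 810.8 m².
Σ(Sᵢαᵢ) = 20.2×0.03 + 247.6×0.01 + 17.7×0.03 + 18.1×0.30 + 251×0.50 + 8.6×0.37 + 247.6×0.91 = 363.041.
Mean coefficient ᾱ = A/S = 0.4478.
Eyring denominator: −S ln(1−ᾱ) = 481.490.
V = 19.5 × 12.7 × 4.9 = 1213.485 m³.
RT60 = 0.161 × 1213.485 / 481.490 = 0.41 s.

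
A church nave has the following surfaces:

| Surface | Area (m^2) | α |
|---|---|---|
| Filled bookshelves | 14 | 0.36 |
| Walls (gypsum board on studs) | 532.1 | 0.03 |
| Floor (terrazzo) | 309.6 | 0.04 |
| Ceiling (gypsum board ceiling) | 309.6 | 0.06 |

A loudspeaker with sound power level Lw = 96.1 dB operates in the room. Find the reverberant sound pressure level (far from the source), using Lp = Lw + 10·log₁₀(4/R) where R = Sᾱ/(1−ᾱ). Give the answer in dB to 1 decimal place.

A = 51.963 sabins; S = 1165.3 m^2.
ᾱ = 0.0446, so room constant R = A/(1−ᾱ) = 54.389 m^2.
Lp = Lw + 10 log₁₀(4/R) = 96.1 -11.33 = 84.8 dB.

84.8 dB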